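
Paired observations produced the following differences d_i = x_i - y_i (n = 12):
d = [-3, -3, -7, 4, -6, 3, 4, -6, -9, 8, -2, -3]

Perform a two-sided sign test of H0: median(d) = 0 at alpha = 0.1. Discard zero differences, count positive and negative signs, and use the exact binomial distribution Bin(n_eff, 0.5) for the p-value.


Step 1: Discard zero differences. Original n = 12; n_eff = number of nonzero differences = 12.
Nonzero differences (with sign): -3, -3, -7, +4, -6, +3, +4, -6, -9, +8, -2, -3
Step 2: Count signs: positive = 4, negative = 8.
Step 3: Under H0: P(positive) = 0.5, so the number of positives S ~ Bin(12, 0.5).
Step 4: Two-sided exact p-value = sum of Bin(12,0.5) probabilities at or below the observed probability = 0.387695.
Step 5: alpha = 0.1. fail to reject H0.

n_eff = 12, pos = 4, neg = 8, p = 0.387695, fail to reject H0.


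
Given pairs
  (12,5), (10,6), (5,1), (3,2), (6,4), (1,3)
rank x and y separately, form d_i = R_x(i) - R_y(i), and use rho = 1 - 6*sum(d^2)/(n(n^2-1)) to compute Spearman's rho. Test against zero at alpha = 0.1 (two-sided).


Step 1: Rank x and y separately (midranks; no ties here).
rank(x): 12->6, 10->5, 5->3, 3->2, 6->4, 1->1
rank(y): 5->5, 6->6, 1->1, 2->2, 4->4, 3->3
Step 2: d_i = R_x(i) - R_y(i); compute d_i^2.
  (6-5)^2=1, (5-6)^2=1, (3-1)^2=4, (2-2)^2=0, (4-4)^2=0, (1-3)^2=4
sum(d^2) = 10.
Step 3: rho = 1 - 6*10 / (6*(6^2 - 1)) = 1 - 60/210 = 0.714286.
Step 4: Under H0, t = rho * sqrt((n-2)/(1-rho^2)) = 2.0412 ~ t(4).
Step 5: Two-sided p-value from the t-distribution with 4 df = 0.110787.
Step 6: alpha = 0.1. fail to reject H0.

rho = 0.7143, p = 0.110787, fail to reject H0 at alpha = 0.1.


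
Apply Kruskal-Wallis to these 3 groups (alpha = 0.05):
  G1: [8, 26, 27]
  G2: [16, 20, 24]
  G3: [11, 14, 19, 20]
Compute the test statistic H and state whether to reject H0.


Step 1: Combine all N = 10 observations and assign midranks.
sorted (value, group, rank): (8,G1,1), (11,G3,2), (14,G3,3), (16,G2,4), (19,G3,5), (20,G2,6.5), (20,G3,6.5), (24,G2,8), (26,G1,9), (27,G1,10)
Step 2: Sum ranks within each group.
R_1 = 20 (n_1 = 3)
R_2 = 18.5 (n_2 = 3)
R_3 = 16.5 (n_3 = 4)
Step 3: H = 12/(N(N+1)) * sum(R_i^2/n_i) - 3(N+1)
     = 12/(10*11) * (20^2/3 + 18.5^2/3 + 16.5^2/4) - 3*11
     = 0.109091 * 315.479 - 33
     = 1.415909.
Step 4: Ties present; correction factor C = 1 - 6/(10^3 - 10) = 0.993939. Corrected H = 1.415909 / 0.993939 = 1.424543.
Step 5: Under H0, H ~ chi^2(2); p-value = 0.490529.
Step 6: alpha = 0.05. fail to reject H0.

H = 1.4245, df = 2, p = 0.490529, fail to reject H0.


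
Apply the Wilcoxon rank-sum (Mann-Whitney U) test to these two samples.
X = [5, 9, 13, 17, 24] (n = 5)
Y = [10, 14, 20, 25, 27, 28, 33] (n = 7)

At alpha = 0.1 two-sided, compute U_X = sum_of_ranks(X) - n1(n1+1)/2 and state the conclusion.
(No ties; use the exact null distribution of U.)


Step 1: Combine and sort all 12 observations; assign midranks.
sorted (value, group): (5,X), (9,X), (10,Y), (13,X), (14,Y), (17,X), (20,Y), (24,X), (25,Y), (27,Y), (28,Y), (33,Y)
ranks: 5->1, 9->2, 10->3, 13->4, 14->5, 17->6, 20->7, 24->8, 25->9, 27->10, 28->11, 33->12
Step 2: Rank sum for X: R1 = 1 + 2 + 4 + 6 + 8 = 21.
Step 3: U_X = R1 - n1(n1+1)/2 = 21 - 5*6/2 = 21 - 15 = 6.
       U_Y = n1*n2 - U_X = 35 - 6 = 29.
Step 4: No ties, so the exact null distribution of U (based on enumerating the C(12,5) = 792 equally likely rank assignments) gives the two-sided p-value.
Step 5: p-value = 0.073232; compare to alpha = 0.1. reject H0.

U_X = 6, p = 0.073232, reject H0 at alpha = 0.1.


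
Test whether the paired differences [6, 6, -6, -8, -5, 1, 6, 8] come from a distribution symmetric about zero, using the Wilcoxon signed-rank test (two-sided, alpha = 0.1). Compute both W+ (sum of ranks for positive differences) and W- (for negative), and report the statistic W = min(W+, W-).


Step 1: Drop any zero differences (none here) and take |d_i|.
|d| = [6, 6, 6, 8, 5, 1, 6, 8]
Step 2: Midrank |d_i| (ties get averaged ranks).
ranks: |6|->4.5, |6|->4.5, |6|->4.5, |8|->7.5, |5|->2, |1|->1, |6|->4.5, |8|->7.5
Step 3: Attach original signs; sum ranks with positive sign and with negative sign.
W+ = 4.5 + 4.5 + 1 + 4.5 + 7.5 = 22
W- = 4.5 + 7.5 + 2 = 14
(Check: W+ + W- = 36 should equal n(n+1)/2 = 36.)
Step 4: Test statistic W = min(W+, W-) = 14.
Step 5: Ties in |d|, so use the tie-corrected normal approximation.
        E[W] = n(n+1)/4 = 8*9/4 = 18.
        Tie groups: |d|=6 (t=4), |d|=8 (t=2); sum(t^3 - t) = 66.
        Var[W] = n(n+1)(2n+1)/24 - sum(t^3-t)/48 = 1224/24 - 66/48 = 49.625.
        z = (W - E[W]) / sqrt(Var[W]) = (14 - 18) / 7.0445 = -0.5678.
        Two-sided p = 2*Phi(z) = 0.570158.
Step 6: alpha = 0.1. fail to reject H0.

W+ = 22, W- = 14, W = min = 14, p = 0.570158, fail to reject H0.


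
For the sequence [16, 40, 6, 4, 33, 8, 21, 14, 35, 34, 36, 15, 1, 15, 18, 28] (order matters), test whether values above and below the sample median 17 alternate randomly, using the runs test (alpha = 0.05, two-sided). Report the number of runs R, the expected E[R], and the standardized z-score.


Step 1: Compute median = 17; label A = above, B = below.
Labels in order: BABBABABAAABBBAA  (n_A = 8, n_B = 8)
Step 2: Count runs R = 10.
Step 3: Under H0 (random ordering), E[R] = 2*n_A*n_B/(n_A+n_B) + 1 = 2*8*8/16 + 1 = 9.0000.
        Var[R] = 2*n_A*n_B*(2*n_A*n_B - n_A - n_B) / ((n_A+n_B)^2 * (n_A+n_B-1)) = 14336/3840 = 3.7333.
        SD[R] = 1.9322.
Step 4: Continuity-corrected z = (R - 0.5 - E[R]) / SD[R] = (10 - 0.5 - 9.0000) / 1.9322 = 0.2588.
Step 5: Two-sided p-value via normal approximation = 2*(1 - Phi(|z|)) = 0.795809.
Step 6: alpha = 0.05. fail to reject H0.

R = 10, z = 0.2588, p = 0.795809, fail to reject H0.


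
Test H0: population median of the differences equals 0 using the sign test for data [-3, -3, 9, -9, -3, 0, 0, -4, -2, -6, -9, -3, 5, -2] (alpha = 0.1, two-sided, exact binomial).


Step 1: Discard zero differences. Original n = 14; n_eff = number of nonzero differences = 12.
Nonzero differences (with sign): -3, -3, +9, -9, -3, -4, -2, -6, -9, -3, +5, -2
Step 2: Count signs: positive = 2, negative = 10.
Step 3: Under H0: P(positive) = 0.5, so the number of positives S ~ Bin(12, 0.5).
Step 4: Two-sided exact p-value = sum of Bin(12,0.5) probabilities at or below the observed probability = 0.038574.
Step 5: alpha = 0.1. reject H0.

n_eff = 12, pos = 2, neg = 10, p = 0.038574, reject H0.


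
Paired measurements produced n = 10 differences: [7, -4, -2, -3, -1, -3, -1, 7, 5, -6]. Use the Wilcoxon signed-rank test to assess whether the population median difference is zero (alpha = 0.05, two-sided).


Step 1: Drop any zero differences (none here) and take |d_i|.
|d| = [7, 4, 2, 3, 1, 3, 1, 7, 5, 6]
Step 2: Midrank |d_i| (ties get averaged ranks).
ranks: |7|->9.5, |4|->6, |2|->3, |3|->4.5, |1|->1.5, |3|->4.5, |1|->1.5, |7|->9.5, |5|->7, |6|->8
Step 3: Attach original signs; sum ranks with positive sign and with negative sign.
W+ = 9.5 + 9.5 + 7 = 26
W- = 6 + 3 + 4.5 + 1.5 + 4.5 + 1.5 + 8 = 29
(Check: W+ + W- = 55 should equal n(n+1)/2 = 55.)
Step 4: Test statistic W = min(W+, W-) = 26.
Step 5: Ties in |d|, so use the tie-corrected normal approximation.
        E[W] = n(n+1)/4 = 10*11/4 = 27.5.
        Tie groups: |d|=1 (t=2), |d|=3 (t=2), |d|=7 (t=2); sum(t^3 - t) = 18.
        Var[W] = n(n+1)(2n+1)/24 - sum(t^3-t)/48 = 2310/24 - 18/48 = 95.875.
        z = (W - E[W]) / sqrt(Var[W]) = (26 - 27.5) / 9.7916 = -0.1532.
        Two-sided p = 2*Phi(z) = 0.878246.
Step 6: alpha = 0.05. fail to reject H0.

W+ = 26, W- = 29, W = min = 26, p = 0.878246, fail to reject H0.


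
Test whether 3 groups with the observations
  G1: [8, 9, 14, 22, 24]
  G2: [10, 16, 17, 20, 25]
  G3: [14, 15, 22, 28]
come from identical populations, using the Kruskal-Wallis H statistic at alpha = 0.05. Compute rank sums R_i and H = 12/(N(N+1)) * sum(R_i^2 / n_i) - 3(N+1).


Step 1: Combine all N = 14 observations and assign midranks.
sorted (value, group, rank): (8,G1,1), (9,G1,2), (10,G2,3), (14,G1,4.5), (14,G3,4.5), (15,G3,6), (16,G2,7), (17,G2,8), (20,G2,9), (22,G1,10.5), (22,G3,10.5), (24,G1,12), (25,G2,13), (28,G3,14)
Step 2: Sum ranks within each group.
R_1 = 30 (n_1 = 5)
R_2 = 40 (n_2 = 5)
R_3 = 35 (n_3 = 4)
Step 3: H = 12/(N(N+1)) * sum(R_i^2/n_i) - 3(N+1)
     = 12/(14*15) * (30^2/5 + 40^2/5 + 35^2/4) - 3*15
     = 0.057143 * 806.25 - 45
     = 1.071429.
Step 4: Ties present; correction factor C = 1 - 12/(14^3 - 14) = 0.995604. Corrected H = 1.071429 / 0.995604 = 1.076159.
Step 5: Under H0, H ~ chi^2(2); p-value = 0.583869.
Step 6: alpha = 0.05. fail to reject H0.

H = 1.0762, df = 2, p = 0.583869, fail to reject H0.


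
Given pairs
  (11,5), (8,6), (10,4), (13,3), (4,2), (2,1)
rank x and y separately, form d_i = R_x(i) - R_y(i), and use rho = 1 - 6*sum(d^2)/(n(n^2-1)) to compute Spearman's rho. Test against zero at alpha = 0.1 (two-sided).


Step 1: Rank x and y separately (midranks; no ties here).
rank(x): 11->5, 8->3, 10->4, 13->6, 4->2, 2->1
rank(y): 5->5, 6->6, 4->4, 3->3, 2->2, 1->1
Step 2: d_i = R_x(i) - R_y(i); compute d_i^2.
  (5-5)^2=0, (3-6)^2=9, (4-4)^2=0, (6-3)^2=9, (2-2)^2=0, (1-1)^2=0
sum(d^2) = 18.
Step 3: rho = 1 - 6*18 / (6*(6^2 - 1)) = 1 - 108/210 = 0.485714.
Step 4: Under H0, t = rho * sqrt((n-2)/(1-rho^2)) = 1.1113 ~ t(4).
Step 5: Two-sided p-value from the t-distribution with 4 df = 0.328723.
Step 6: alpha = 0.1. fail to reject H0.

rho = 0.4857, p = 0.328723, fail to reject H0 at alpha = 0.1.


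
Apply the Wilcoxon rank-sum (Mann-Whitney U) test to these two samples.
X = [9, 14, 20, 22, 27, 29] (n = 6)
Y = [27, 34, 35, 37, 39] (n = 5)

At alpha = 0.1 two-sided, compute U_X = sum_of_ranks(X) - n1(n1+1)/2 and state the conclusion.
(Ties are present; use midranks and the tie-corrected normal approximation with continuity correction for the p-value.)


Step 1: Combine and sort all 11 observations; assign midranks.
sorted (value, group): (9,X), (14,X), (20,X), (22,X), (27,X), (27,Y), (29,X), (34,Y), (35,Y), (37,Y), (39,Y)
ranks: 9->1, 14->2, 20->3, 22->4, 27->5.5, 27->5.5, 29->7, 34->8, 35->9, 37->10, 39->11
Step 2: Rank sum for X: R1 = 1 + 2 + 3 + 4 + 5.5 + 7 = 22.5.
Step 3: U_X = R1 - n1(n1+1)/2 = 22.5 - 6*7/2 = 22.5 - 21 = 1.5.
       U_Y = n1*n2 - U_X = 30 - 1.5 = 28.5.
Step 4: Ties are present, so use the tie-corrected normal approximation (with continuity correction) for the p-value.
Step 5: p-value = 0.017365; compare to alpha = 0.1. reject H0.

U_X = 1.5, p = 0.017365, reject H0 at alpha = 0.1.


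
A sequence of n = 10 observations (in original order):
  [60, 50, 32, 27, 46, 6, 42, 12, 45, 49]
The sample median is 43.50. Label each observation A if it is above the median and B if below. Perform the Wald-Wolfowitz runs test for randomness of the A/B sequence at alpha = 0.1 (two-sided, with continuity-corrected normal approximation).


Step 1: Compute median = 43.50; label A = above, B = below.
Labels in order: AABBABBBAA  (n_A = 5, n_B = 5)
Step 2: Count runs R = 5.
Step 3: Under H0 (random ordering), E[R] = 2*n_A*n_B/(n_A+n_B) + 1 = 2*5*5/10 + 1 = 6.0000.
        Var[R] = 2*n_A*n_B*(2*n_A*n_B - n_A - n_B) / ((n_A+n_B)^2 * (n_A+n_B-1)) = 2000/900 = 2.2222.
        SD[R] = 1.4907.
Step 4: Continuity-corrected z = (R + 0.5 - E[R]) / SD[R] = (5 + 0.5 - 6.0000) / 1.4907 = -0.3354.
Step 5: Two-sided p-value via normal approximation = 2*(1 - Phi(|z|)) = 0.737316.
Step 6: alpha = 0.1. fail to reject H0.

R = 5, z = -0.3354, p = 0.737316, fail to reject H0.


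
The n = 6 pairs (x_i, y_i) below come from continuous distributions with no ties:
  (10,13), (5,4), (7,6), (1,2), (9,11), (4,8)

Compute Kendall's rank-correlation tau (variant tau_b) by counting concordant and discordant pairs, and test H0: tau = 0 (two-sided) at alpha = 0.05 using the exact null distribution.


Step 1: Enumerate the 15 unordered pairs (i,j) with i<j and classify each by sign(x_j-x_i) * sign(y_j-y_i).
  (1,2):dx=-5,dy=-9->C; (1,3):dx=-3,dy=-7->C; (1,4):dx=-9,dy=-11->C; (1,5):dx=-1,dy=-2->C
  (1,6):dx=-6,dy=-5->C; (2,3):dx=+2,dy=+2->C; (2,4):dx=-4,dy=-2->C; (2,5):dx=+4,dy=+7->C
  (2,6):dx=-1,dy=+4->D; (3,4):dx=-6,dy=-4->C; (3,5):dx=+2,dy=+5->C; (3,6):dx=-3,dy=+2->D
  (4,5):dx=+8,dy=+9->C; (4,6):dx=+3,dy=+6->C; (5,6):dx=-5,dy=-3->C
Step 2: C = 13, D = 2, total pairs = 15.
Step 3: tau = (C - D)/(n(n-1)/2) = (13 - 2)/15 = 0.733333.
Step 4: Exact two-sided p-value (enumerate n! = 720 permutations of y under H0): p = 0.055556.
Step 5: alpha = 0.05. fail to reject H0.

tau_b = 0.7333 (C=13, D=2), p = 0.055556, fail to reject H0.


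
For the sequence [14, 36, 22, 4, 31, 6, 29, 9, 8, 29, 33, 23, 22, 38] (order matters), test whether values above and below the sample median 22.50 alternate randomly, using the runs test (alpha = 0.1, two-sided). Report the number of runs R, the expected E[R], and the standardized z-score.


Step 1: Compute median = 22.50; label A = above, B = below.
Labels in order: BABBABABBAAABA  (n_A = 7, n_B = 7)
Step 2: Count runs R = 10.
Step 3: Under H0 (random ordering), E[R] = 2*n_A*n_B/(n_A+n_B) + 1 = 2*7*7/14 + 1 = 8.0000.
        Var[R] = 2*n_A*n_B*(2*n_A*n_B - n_A - n_B) / ((n_A+n_B)^2 * (n_A+n_B-1)) = 8232/2548 = 3.2308.
        SD[R] = 1.7974.
Step 4: Continuity-corrected z = (R - 0.5 - E[R]) / SD[R] = (10 - 0.5 - 8.0000) / 1.7974 = 0.8345.
Step 5: Two-sided p-value via normal approximation = 2*(1 - Phi(|z|)) = 0.403986.
Step 6: alpha = 0.1. fail to reject H0.

R = 10, z = 0.8345, p = 0.403986, fail to reject H0.


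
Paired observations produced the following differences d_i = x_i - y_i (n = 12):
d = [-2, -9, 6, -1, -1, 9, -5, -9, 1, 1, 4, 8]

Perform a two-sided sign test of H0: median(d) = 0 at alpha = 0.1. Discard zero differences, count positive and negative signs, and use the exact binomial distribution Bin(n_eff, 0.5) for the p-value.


Step 1: Discard zero differences. Original n = 12; n_eff = number of nonzero differences = 12.
Nonzero differences (with sign): -2, -9, +6, -1, -1, +9, -5, -9, +1, +1, +4, +8
Step 2: Count signs: positive = 6, negative = 6.
Step 3: Under H0: P(positive) = 0.5, so the number of positives S ~ Bin(12, 0.5).
Step 4: Two-sided exact p-value = sum of Bin(12,0.5) probabilities at or below the observed probability = 1.000000.
Step 5: alpha = 0.1. fail to reject H0.

n_eff = 12, pos = 6, neg = 6, p = 1.000000, fail to reject H0.


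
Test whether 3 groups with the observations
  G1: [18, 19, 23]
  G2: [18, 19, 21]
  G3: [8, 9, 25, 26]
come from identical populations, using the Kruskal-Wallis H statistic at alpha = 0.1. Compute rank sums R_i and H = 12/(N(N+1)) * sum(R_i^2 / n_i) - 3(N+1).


Step 1: Combine all N = 10 observations and assign midranks.
sorted (value, group, rank): (8,G3,1), (9,G3,2), (18,G1,3.5), (18,G2,3.5), (19,G1,5.5), (19,G2,5.5), (21,G2,7), (23,G1,8), (25,G3,9), (26,G3,10)
Step 2: Sum ranks within each group.
R_1 = 17 (n_1 = 3)
R_2 = 16 (n_2 = 3)
R_3 = 22 (n_3 = 4)
Step 3: H = 12/(N(N+1)) * sum(R_i^2/n_i) - 3(N+1)
     = 12/(10*11) * (17^2/3 + 16^2/3 + 22^2/4) - 3*11
     = 0.109091 * 302.667 - 33
     = 0.018182.
Step 4: Ties present; correction factor C = 1 - 12/(10^3 - 10) = 0.987879. Corrected H = 0.018182 / 0.987879 = 0.018405.
Step 5: Under H0, H ~ chi^2(2); p-value = 0.990840.
Step 6: alpha = 0.1. fail to reject H0.

H = 0.0184, df = 2, p = 0.990840, fail to reject H0.


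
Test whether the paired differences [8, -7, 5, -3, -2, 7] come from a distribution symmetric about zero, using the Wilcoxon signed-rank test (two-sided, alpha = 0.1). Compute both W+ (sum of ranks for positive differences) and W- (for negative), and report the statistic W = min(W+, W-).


Step 1: Drop any zero differences (none here) and take |d_i|.
|d| = [8, 7, 5, 3, 2, 7]
Step 2: Midrank |d_i| (ties get averaged ranks).
ranks: |8|->6, |7|->4.5, |5|->3, |3|->2, |2|->1, |7|->4.5
Step 3: Attach original signs; sum ranks with positive sign and with negative sign.
W+ = 6 + 3 + 4.5 = 13.5
W- = 4.5 + 2 + 1 = 7.5
(Check: W+ + W- = 21 should equal n(n+1)/2 = 21.)
Step 4: Test statistic W = min(W+, W-) = 7.5.
Step 5: Ties in |d|, so use the tie-corrected normal approximation.
        E[W] = n(n+1)/4 = 6*7/4 = 10.5.
        Tie groups: |d|=7 (t=2); sum(t^3 - t) = 6.
        Var[W] = n(n+1)(2n+1)/24 - sum(t^3-t)/48 = 546/24 - 6/48 = 22.625.
        z = (W - E[W]) / sqrt(Var[W]) = (7.5 - 10.5) / 4.7566 = -0.6307.
        Two-sided p = 2*Phi(z) = 0.528233.
Step 6: alpha = 0.1. fail to reject H0.

W+ = 13.5, W- = 7.5, W = min = 7.5, p = 0.528233, fail to reject H0.


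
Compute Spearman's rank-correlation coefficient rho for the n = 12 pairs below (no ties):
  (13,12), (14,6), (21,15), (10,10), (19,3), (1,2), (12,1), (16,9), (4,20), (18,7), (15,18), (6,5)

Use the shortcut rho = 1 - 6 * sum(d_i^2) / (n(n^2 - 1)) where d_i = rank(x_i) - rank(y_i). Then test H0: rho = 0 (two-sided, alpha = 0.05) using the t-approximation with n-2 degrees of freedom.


Step 1: Rank x and y separately (midranks; no ties here).
rank(x): 13->6, 14->7, 21->12, 10->4, 19->11, 1->1, 12->5, 16->9, 4->2, 18->10, 15->8, 6->3
rank(y): 12->9, 6->5, 15->10, 10->8, 3->3, 2->2, 1->1, 9->7, 20->12, 7->6, 18->11, 5->4
Step 2: d_i = R_x(i) - R_y(i); compute d_i^2.
  (6-9)^2=9, (7-5)^2=4, (12-10)^2=4, (4-8)^2=16, (11-3)^2=64, (1-2)^2=1, (5-1)^2=16, (9-7)^2=4, (2-12)^2=100, (10-6)^2=16, (8-11)^2=9, (3-4)^2=1
sum(d^2) = 244.
Step 3: rho = 1 - 6*244 / (12*(12^2 - 1)) = 1 - 1464/1716 = 0.146853.
Step 4: Under H0, t = rho * sqrt((n-2)/(1-rho^2)) = 0.4695 ~ t(10).
Step 5: Two-sided p-value from the t-distribution with 10 df = 0.648796.
Step 6: alpha = 0.05. fail to reject H0.

rho = 0.1469, p = 0.648796, fail to reject H0 at alpha = 0.05.


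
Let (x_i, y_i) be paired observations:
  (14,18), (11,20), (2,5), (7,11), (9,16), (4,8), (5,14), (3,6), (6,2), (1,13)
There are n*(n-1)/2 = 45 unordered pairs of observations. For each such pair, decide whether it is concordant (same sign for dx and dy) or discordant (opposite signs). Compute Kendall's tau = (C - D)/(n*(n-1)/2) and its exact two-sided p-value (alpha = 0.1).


Step 1: Enumerate the 45 unordered pairs (i,j) with i<j and classify each by sign(x_j-x_i) * sign(y_j-y_i).
  (1,2):dx=-3,dy=+2->D; (1,3):dx=-12,dy=-13->C; (1,4):dx=-7,dy=-7->C; (1,5):dx=-5,dy=-2->C
  (1,6):dx=-10,dy=-10->C; (1,7):dx=-9,dy=-4->C; (1,8):dx=-11,dy=-12->C; (1,9):dx=-8,dy=-16->C
  (1,10):dx=-13,dy=-5->C; (2,3):dx=-9,dy=-15->C; (2,4):dx=-4,dy=-9->C; (2,5):dx=-2,dy=-4->C
  (2,6):dx=-7,dy=-12->C; (2,7):dx=-6,dy=-6->C; (2,8):dx=-8,dy=-14->C; (2,9):dx=-5,dy=-18->C
  (2,10):dx=-10,dy=-7->C; (3,4):dx=+5,dy=+6->C; (3,5):dx=+7,dy=+11->C; (3,6):dx=+2,dy=+3->C
  (3,7):dx=+3,dy=+9->C; (3,8):dx=+1,dy=+1->C; (3,9):dx=+4,dy=-3->D; (3,10):dx=-1,dy=+8->D
  (4,5):dx=+2,dy=+5->C; (4,6):dx=-3,dy=-3->C; (4,7):dx=-2,dy=+3->D; (4,8):dx=-4,dy=-5->C
  (4,9):dx=-1,dy=-9->C; (4,10):dx=-6,dy=+2->D; (5,6):dx=-5,dy=-8->C; (5,7):dx=-4,dy=-2->C
  (5,8):dx=-6,dy=-10->C; (5,9):dx=-3,dy=-14->C; (5,10):dx=-8,dy=-3->C; (6,7):dx=+1,dy=+6->C
  (6,8):dx=-1,dy=-2->C; (6,9):dx=+2,dy=-6->D; (6,10):dx=-3,dy=+5->D; (7,8):dx=-2,dy=-8->C
  (7,9):dx=+1,dy=-12->D; (7,10):dx=-4,dy=-1->C; (8,9):dx=+3,dy=-4->D; (8,10):dx=-2,dy=+7->D
  (9,10):dx=-5,dy=+11->D
Step 2: C = 34, D = 11, total pairs = 45.
Step 3: tau = (C - D)/(n(n-1)/2) = (34 - 11)/45 = 0.511111.
Step 4: Exact two-sided p-value (enumerate n! = 3628800 permutations of y under H0): p = 0.046623.
Step 5: alpha = 0.1. reject H0.

tau_b = 0.5111 (C=34, D=11), p = 0.046623, reject H0.


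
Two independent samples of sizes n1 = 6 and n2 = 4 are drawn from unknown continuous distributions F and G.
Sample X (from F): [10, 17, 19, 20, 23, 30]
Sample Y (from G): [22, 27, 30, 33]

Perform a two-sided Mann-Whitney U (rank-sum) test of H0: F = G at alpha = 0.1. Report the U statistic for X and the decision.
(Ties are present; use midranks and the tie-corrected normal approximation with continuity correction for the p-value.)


Step 1: Combine and sort all 10 observations; assign midranks.
sorted (value, group): (10,X), (17,X), (19,X), (20,X), (22,Y), (23,X), (27,Y), (30,X), (30,Y), (33,Y)
ranks: 10->1, 17->2, 19->3, 20->4, 22->5, 23->6, 27->7, 30->8.5, 30->8.5, 33->10
Step 2: Rank sum for X: R1 = 1 + 2 + 3 + 4 + 6 + 8.5 = 24.5.
Step 3: U_X = R1 - n1(n1+1)/2 = 24.5 - 6*7/2 = 24.5 - 21 = 3.5.
       U_Y = n1*n2 - U_X = 24 - 3.5 = 20.5.
Step 4: Ties are present, so use the tie-corrected normal approximation (with continuity correction) for the p-value.
Step 5: p-value = 0.087118; compare to alpha = 0.1. reject H0.

U_X = 3.5, p = 0.087118, reject H0 at alpha = 0.1.


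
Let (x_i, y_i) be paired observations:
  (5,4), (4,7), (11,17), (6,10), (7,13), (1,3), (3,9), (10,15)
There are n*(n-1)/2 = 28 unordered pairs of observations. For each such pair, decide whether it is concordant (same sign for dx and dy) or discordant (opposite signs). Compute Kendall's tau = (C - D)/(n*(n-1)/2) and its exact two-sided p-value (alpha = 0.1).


Step 1: Enumerate the 28 unordered pairs (i,j) with i<j and classify each by sign(x_j-x_i) * sign(y_j-y_i).
  (1,2):dx=-1,dy=+3->D; (1,3):dx=+6,dy=+13->C; (1,4):dx=+1,dy=+6->C; (1,5):dx=+2,dy=+9->C
  (1,6):dx=-4,dy=-1->C; (1,7):dx=-2,dy=+5->D; (1,8):dx=+5,dy=+11->C; (2,3):dx=+7,dy=+10->C
  (2,4):dx=+2,dy=+3->C; (2,5):dx=+3,dy=+6->C; (2,6):dx=-3,dy=-4->C; (2,7):dx=-1,dy=+2->D
  (2,8):dx=+6,dy=+8->C; (3,4):dx=-5,dy=-7->C; (3,5):dx=-4,dy=-4->C; (3,6):dx=-10,dy=-14->C
  (3,7):dx=-8,dy=-8->C; (3,8):dx=-1,dy=-2->C; (4,5):dx=+1,dy=+3->C; (4,6):dx=-5,dy=-7->C
  (4,7):dx=-3,dy=-1->C; (4,8):dx=+4,dy=+5->C; (5,6):dx=-6,dy=-10->C; (5,7):dx=-4,dy=-4->C
  (5,8):dx=+3,dy=+2->C; (6,7):dx=+2,dy=+6->C; (6,8):dx=+9,dy=+12->C; (7,8):dx=+7,dy=+6->C
Step 2: C = 25, D = 3, total pairs = 28.
Step 3: tau = (C - D)/(n(n-1)/2) = (25 - 3)/28 = 0.785714.
Step 4: Exact two-sided p-value (enumerate n! = 40320 permutations of y under H0): p = 0.005506.
Step 5: alpha = 0.1. reject H0.

tau_b = 0.7857 (C=25, D=3), p = 0.005506, reject H0.


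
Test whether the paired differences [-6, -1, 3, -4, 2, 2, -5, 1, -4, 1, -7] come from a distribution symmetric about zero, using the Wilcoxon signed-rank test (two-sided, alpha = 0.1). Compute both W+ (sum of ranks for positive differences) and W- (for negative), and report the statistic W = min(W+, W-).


Step 1: Drop any zero differences (none here) and take |d_i|.
|d| = [6, 1, 3, 4, 2, 2, 5, 1, 4, 1, 7]
Step 2: Midrank |d_i| (ties get averaged ranks).
ranks: |6|->10, |1|->2, |3|->6, |4|->7.5, |2|->4.5, |2|->4.5, |5|->9, |1|->2, |4|->7.5, |1|->2, |7|->11
Step 3: Attach original signs; sum ranks with positive sign and with negative sign.
W+ = 6 + 4.5 + 4.5 + 2 + 2 = 19
W- = 10 + 2 + 7.5 + 9 + 7.5 + 11 = 47
(Check: W+ + W- = 66 should equal n(n+1)/2 = 66.)
Step 4: Test statistic W = min(W+, W-) = 19.
Step 5: Ties in |d|, so use the tie-corrected normal approximation.
        E[W] = n(n+1)/4 = 11*12/4 = 33.
        Tie groups: |d|=1 (t=3), |d|=2 (t=2), |d|=4 (t=2); sum(t^3 - t) = 36.
        Var[W] = n(n+1)(2n+1)/24 - sum(t^3-t)/48 = 3036/24 - 36/48 = 125.75.
        z = (W - E[W]) / sqrt(Var[W]) = (19 - 33) / 11.2138 = -1.2485.
        Two-sided p = 2*Phi(z) = 0.211863.
Step 6: alpha = 0.1. fail to reject H0.

W+ = 19, W- = 47, W = min = 19, p = 0.211863, fail to reject H0.


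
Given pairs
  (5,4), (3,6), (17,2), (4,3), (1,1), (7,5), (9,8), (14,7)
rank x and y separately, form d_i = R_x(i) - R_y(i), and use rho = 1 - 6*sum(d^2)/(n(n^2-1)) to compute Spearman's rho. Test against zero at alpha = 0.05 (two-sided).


Step 1: Rank x and y separately (midranks; no ties here).
rank(x): 5->4, 3->2, 17->8, 4->3, 1->1, 7->5, 9->6, 14->7
rank(y): 4->4, 6->6, 2->2, 3->3, 1->1, 5->5, 8->8, 7->7
Step 2: d_i = R_x(i) - R_y(i); compute d_i^2.
  (4-4)^2=0, (2-6)^2=16, (8-2)^2=36, (3-3)^2=0, (1-1)^2=0, (5-5)^2=0, (6-8)^2=4, (7-7)^2=0
sum(d^2) = 56.
Step 3: rho = 1 - 6*56 / (8*(8^2 - 1)) = 1 - 336/504 = 0.333333.
Step 4: Under H0, t = rho * sqrt((n-2)/(1-rho^2)) = 0.8660 ~ t(6).
Step 5: Two-sided p-value from the t-distribution with 6 df = 0.419753.
Step 6: alpha = 0.05. fail to reject H0.

rho = 0.3333, p = 0.419753, fail to reject H0 at alpha = 0.05.


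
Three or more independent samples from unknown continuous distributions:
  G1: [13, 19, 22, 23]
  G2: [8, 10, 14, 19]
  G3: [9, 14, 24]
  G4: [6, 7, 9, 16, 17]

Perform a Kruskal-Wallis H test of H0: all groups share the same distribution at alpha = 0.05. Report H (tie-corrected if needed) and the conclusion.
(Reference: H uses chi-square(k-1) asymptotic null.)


Step 1: Combine all N = 16 observations and assign midranks.
sorted (value, group, rank): (6,G4,1), (7,G4,2), (8,G2,3), (9,G3,4.5), (9,G4,4.5), (10,G2,6), (13,G1,7), (14,G2,8.5), (14,G3,8.5), (16,G4,10), (17,G4,11), (19,G1,12.5), (19,G2,12.5), (22,G1,14), (23,G1,15), (24,G3,16)
Step 2: Sum ranks within each group.
R_1 = 48.5 (n_1 = 4)
R_2 = 30 (n_2 = 4)
R_3 = 29 (n_3 = 3)
R_4 = 28.5 (n_4 = 5)
Step 3: H = 12/(N(N+1)) * sum(R_i^2/n_i) - 3(N+1)
     = 12/(16*17) * (48.5^2/4 + 30^2/4 + 29^2/3 + 28.5^2/5) - 3*17
     = 0.044118 * 1255.85 - 51
     = 4.404963.
Step 4: Ties present; correction factor C = 1 - 18/(16^3 - 16) = 0.995588. Corrected H = 4.404963 / 0.995588 = 4.424483.
Step 5: Under H0, H ~ chi^2(3); p-value = 0.219126.
Step 6: alpha = 0.05. fail to reject H0.

H = 4.4245, df = 3, p = 0.219126, fail to reject H0.


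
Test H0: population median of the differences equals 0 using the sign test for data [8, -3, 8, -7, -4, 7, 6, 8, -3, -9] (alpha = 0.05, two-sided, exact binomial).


Step 1: Discard zero differences. Original n = 10; n_eff = number of nonzero differences = 10.
Nonzero differences (with sign): +8, -3, +8, -7, -4, +7, +6, +8, -3, -9
Step 2: Count signs: positive = 5, negative = 5.
Step 3: Under H0: P(positive) = 0.5, so the number of positives S ~ Bin(10, 0.5).
Step 4: Two-sided exact p-value = sum of Bin(10,0.5) probabilities at or below the observed probability = 1.000000.
Step 5: alpha = 0.05. fail to reject H0.

n_eff = 10, pos = 5, neg = 5, p = 1.000000, fail to reject H0.


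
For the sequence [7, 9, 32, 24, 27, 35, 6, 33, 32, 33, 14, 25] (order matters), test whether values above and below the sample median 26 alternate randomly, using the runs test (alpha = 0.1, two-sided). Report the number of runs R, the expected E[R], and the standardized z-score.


Step 1: Compute median = 26; label A = above, B = below.
Labels in order: BBABAABAAABB  (n_A = 6, n_B = 6)
Step 2: Count runs R = 7.
Step 3: Under H0 (random ordering), E[R] = 2*n_A*n_B/(n_A+n_B) + 1 = 2*6*6/12 + 1 = 7.0000.
        Var[R] = 2*n_A*n_B*(2*n_A*n_B - n_A - n_B) / ((n_A+n_B)^2 * (n_A+n_B-1)) = 4320/1584 = 2.7273.
        SD[R] = 1.6514.
Step 4: R = E[R], so z = 0 with no continuity correction.
Step 5: Two-sided p-value via normal approximation = 2*(1 - Phi(|z|)) = 1.000000.
Step 6: alpha = 0.1. fail to reject H0.

R = 7, z = 0.0000, p = 1.000000, fail to reject H0.


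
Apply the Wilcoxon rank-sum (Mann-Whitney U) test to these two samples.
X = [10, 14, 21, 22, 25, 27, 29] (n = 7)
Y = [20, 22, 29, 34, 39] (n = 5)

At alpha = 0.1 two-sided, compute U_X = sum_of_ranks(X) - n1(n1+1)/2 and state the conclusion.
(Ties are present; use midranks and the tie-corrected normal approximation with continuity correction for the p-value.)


Step 1: Combine and sort all 12 observations; assign midranks.
sorted (value, group): (10,X), (14,X), (20,Y), (21,X), (22,X), (22,Y), (25,X), (27,X), (29,X), (29,Y), (34,Y), (39,Y)
ranks: 10->1, 14->2, 20->3, 21->4, 22->5.5, 22->5.5, 25->7, 27->8, 29->9.5, 29->9.5, 34->11, 39->12
Step 2: Rank sum for X: R1 = 1 + 2 + 4 + 5.5 + 7 + 8 + 9.5 = 37.
Step 3: U_X = R1 - n1(n1+1)/2 = 37 - 7*8/2 = 37 - 28 = 9.
       U_Y = n1*n2 - U_X = 35 - 9 = 26.
Step 4: Ties are present, so use the tie-corrected normal approximation (with continuity correction) for the p-value.
Step 5: p-value = 0.192314; compare to alpha = 0.1. fail to reject H0.

U_X = 9, p = 0.192314, fail to reject H0 at alpha = 0.1.


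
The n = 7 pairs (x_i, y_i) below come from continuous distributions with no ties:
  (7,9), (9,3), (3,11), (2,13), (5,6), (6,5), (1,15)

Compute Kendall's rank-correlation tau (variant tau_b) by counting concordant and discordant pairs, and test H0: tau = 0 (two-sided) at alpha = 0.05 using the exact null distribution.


Step 1: Enumerate the 21 unordered pairs (i,j) with i<j and classify each by sign(x_j-x_i) * sign(y_j-y_i).
  (1,2):dx=+2,dy=-6->D; (1,3):dx=-4,dy=+2->D; (1,4):dx=-5,dy=+4->D; (1,5):dx=-2,dy=-3->C
  (1,6):dx=-1,dy=-4->C; (1,7):dx=-6,dy=+6->D; (2,3):dx=-6,dy=+8->D; (2,4):dx=-7,dy=+10->D
  (2,5):dx=-4,dy=+3->D; (2,6):dx=-3,dy=+2->D; (2,7):dx=-8,dy=+12->D; (3,4):dx=-1,dy=+2->D
  (3,5):dx=+2,dy=-5->D; (3,6):dx=+3,dy=-6->D; (3,7):dx=-2,dy=+4->D; (4,5):dx=+3,dy=-7->D
  (4,6):dx=+4,dy=-8->D; (4,7):dx=-1,dy=+2->D; (5,6):dx=+1,dy=-1->D; (5,7):dx=-4,dy=+9->D
  (6,7):dx=-5,dy=+10->D
Step 2: C = 2, D = 19, total pairs = 21.
Step 3: tau = (C - D)/(n(n-1)/2) = (2 - 19)/21 = -0.809524.
Step 4: Exact two-sided p-value (enumerate n! = 5040 permutations of y under H0): p = 0.010714.
Step 5: alpha = 0.05. reject H0.

tau_b = -0.8095 (C=2, D=19), p = 0.010714, reject H0.


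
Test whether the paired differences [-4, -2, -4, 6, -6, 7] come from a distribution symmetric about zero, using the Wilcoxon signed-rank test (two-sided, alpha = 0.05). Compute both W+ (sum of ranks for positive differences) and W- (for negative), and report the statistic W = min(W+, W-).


Step 1: Drop any zero differences (none here) and take |d_i|.
|d| = [4, 2, 4, 6, 6, 7]
Step 2: Midrank |d_i| (ties get averaged ranks).
ranks: |4|->2.5, |2|->1, |4|->2.5, |6|->4.5, |6|->4.5, |7|->6
Step 3: Attach original signs; sum ranks with positive sign and with negative sign.
W+ = 4.5 + 6 = 10.5
W- = 2.5 + 1 + 2.5 + 4.5 = 10.5
(Check: W+ + W- = 21 should equal n(n+1)/2 = 21.)
Step 4: Test statistic W = min(W+, W-) = 10.5.
Step 5: Ties in |d|, so use the tie-corrected normal approximation.
        E[W] = n(n+1)/4 = 6*7/4 = 10.5.
        Tie groups: |d|=4 (t=2), |d|=6 (t=2); sum(t^3 - t) = 12.
        Var[W] = n(n+1)(2n+1)/24 - sum(t^3-t)/48 = 546/24 - 12/48 = 22.5.
        z = (W - E[W]) / sqrt(Var[W]) = (10.5 - 10.5) / 4.7434 = 0.0000.
        Two-sided p = 2*Phi(z) = 1.000000.
Step 6: alpha = 0.05. fail to reject H0.

W+ = 10.5, W- = 10.5, W = min = 10.5, p = 1.000000, fail to reject H0.


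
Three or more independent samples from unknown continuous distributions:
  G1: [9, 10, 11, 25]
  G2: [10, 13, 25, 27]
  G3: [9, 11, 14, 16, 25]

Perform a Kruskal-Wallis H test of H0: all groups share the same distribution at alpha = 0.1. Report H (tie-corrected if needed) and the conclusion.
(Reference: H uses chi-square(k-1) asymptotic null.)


Step 1: Combine all N = 13 observations and assign midranks.
sorted (value, group, rank): (9,G1,1.5), (9,G3,1.5), (10,G1,3.5), (10,G2,3.5), (11,G1,5.5), (11,G3,5.5), (13,G2,7), (14,G3,8), (16,G3,9), (25,G1,11), (25,G2,11), (25,G3,11), (27,G2,13)
Step 2: Sum ranks within each group.
R_1 = 21.5 (n_1 = 4)
R_2 = 34.5 (n_2 = 4)
R_3 = 35 (n_3 = 5)
Step 3: H = 12/(N(N+1)) * sum(R_i^2/n_i) - 3(N+1)
     = 12/(13*14) * (21.5^2/4 + 34.5^2/4 + 35^2/5) - 3*14
     = 0.065934 * 658.125 - 42
     = 1.392857.
Step 4: Ties present; correction factor C = 1 - 42/(13^3 - 13) = 0.980769. Corrected H = 1.392857 / 0.980769 = 1.420168.
Step 5: Under H0, H ~ chi^2(2); p-value = 0.491603.
Step 6: alpha = 0.1. fail to reject H0.

H = 1.4202, df = 2, p = 0.491603, fail to reject H0.


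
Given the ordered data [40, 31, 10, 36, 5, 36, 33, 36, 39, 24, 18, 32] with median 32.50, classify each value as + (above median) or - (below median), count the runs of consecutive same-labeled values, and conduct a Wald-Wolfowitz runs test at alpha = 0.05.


Step 1: Compute median = 32.50; label A = above, B = below.
Labels in order: ABBABAAAABBB  (n_A = 6, n_B = 6)
Step 2: Count runs R = 6.
Step 3: Under H0 (random ordering), E[R] = 2*n_A*n_B/(n_A+n_B) + 1 = 2*6*6/12 + 1 = 7.0000.
        Var[R] = 2*n_A*n_B*(2*n_A*n_B - n_A - n_B) / ((n_A+n_B)^2 * (n_A+n_B-1)) = 4320/1584 = 2.7273.
        SD[R] = 1.6514.
Step 4: Continuity-corrected z = (R + 0.5 - E[R]) / SD[R] = (6 + 0.5 - 7.0000) / 1.6514 = -0.3028.
Step 5: Two-sided p-value via normal approximation = 2*(1 - Phi(|z|)) = 0.762069.
Step 6: alpha = 0.05. fail to reject H0.

R = 6, z = -0.3028, p = 0.762069, fail to reject H0.


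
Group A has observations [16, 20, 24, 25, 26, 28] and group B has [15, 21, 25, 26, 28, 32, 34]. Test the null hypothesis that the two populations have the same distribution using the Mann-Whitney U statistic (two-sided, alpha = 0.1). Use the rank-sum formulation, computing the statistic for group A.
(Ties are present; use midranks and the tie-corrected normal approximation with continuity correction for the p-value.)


Step 1: Combine and sort all 13 observations; assign midranks.
sorted (value, group): (15,Y), (16,X), (20,X), (21,Y), (24,X), (25,X), (25,Y), (26,X), (26,Y), (28,X), (28,Y), (32,Y), (34,Y)
ranks: 15->1, 16->2, 20->3, 21->4, 24->5, 25->6.5, 25->6.5, 26->8.5, 26->8.5, 28->10.5, 28->10.5, 32->12, 34->13
Step 2: Rank sum for X: R1 = 2 + 3 + 5 + 6.5 + 8.5 + 10.5 = 35.5.
Step 3: U_X = R1 - n1(n1+1)/2 = 35.5 - 6*7/2 = 35.5 - 21 = 14.5.
       U_Y = n1*n2 - U_X = 42 - 14.5 = 27.5.
Step 4: Ties are present, so use the tie-corrected normal approximation (with continuity correction) for the p-value.
Step 5: p-value = 0.389405; compare to alpha = 0.1. fail to reject H0.

U_X = 14.5, p = 0.389405, fail to reject H0 at alpha = 0.1.


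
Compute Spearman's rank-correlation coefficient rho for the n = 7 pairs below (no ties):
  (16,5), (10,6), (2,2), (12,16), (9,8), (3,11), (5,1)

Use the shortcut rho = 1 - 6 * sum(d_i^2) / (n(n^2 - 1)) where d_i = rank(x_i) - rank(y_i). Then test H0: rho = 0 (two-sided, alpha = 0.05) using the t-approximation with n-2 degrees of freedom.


Step 1: Rank x and y separately (midranks; no ties here).
rank(x): 16->7, 10->5, 2->1, 12->6, 9->4, 3->2, 5->3
rank(y): 5->3, 6->4, 2->2, 16->7, 8->5, 11->6, 1->1
Step 2: d_i = R_x(i) - R_y(i); compute d_i^2.
  (7-3)^2=16, (5-4)^2=1, (1-2)^2=1, (6-7)^2=1, (4-5)^2=1, (2-6)^2=16, (3-1)^2=4
sum(d^2) = 40.
Step 3: rho = 1 - 6*40 / (7*(7^2 - 1)) = 1 - 240/336 = 0.285714.
Step 4: Under H0, t = rho * sqrt((n-2)/(1-rho^2)) = 0.6667 ~ t(5).
Step 5: Two-sided p-value from the t-distribution with 5 df = 0.534509.
Step 6: alpha = 0.05. fail to reject H0.

rho = 0.2857, p = 0.534509, fail to reject H0 at alpha = 0.05.


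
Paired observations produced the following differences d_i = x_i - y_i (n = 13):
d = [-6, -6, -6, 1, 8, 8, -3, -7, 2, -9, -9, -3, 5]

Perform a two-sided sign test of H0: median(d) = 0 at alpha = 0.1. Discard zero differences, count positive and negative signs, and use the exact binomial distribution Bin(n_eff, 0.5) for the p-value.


Step 1: Discard zero differences. Original n = 13; n_eff = number of nonzero differences = 13.
Nonzero differences (with sign): -6, -6, -6, +1, +8, +8, -3, -7, +2, -9, -9, -3, +5
Step 2: Count signs: positive = 5, negative = 8.
Step 3: Under H0: P(positive) = 0.5, so the number of positives S ~ Bin(13, 0.5).
Step 4: Two-sided exact p-value = sum of Bin(13,0.5) probabilities at or below the observed probability = 0.581055.
Step 5: alpha = 0.1. fail to reject H0.

n_eff = 13, pos = 5, neg = 8, p = 0.581055, fail to reject H0.


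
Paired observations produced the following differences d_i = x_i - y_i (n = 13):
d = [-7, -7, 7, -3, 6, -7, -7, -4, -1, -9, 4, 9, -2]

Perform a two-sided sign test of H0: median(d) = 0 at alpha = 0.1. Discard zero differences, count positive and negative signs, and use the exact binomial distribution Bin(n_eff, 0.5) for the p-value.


Step 1: Discard zero differences. Original n = 13; n_eff = number of nonzero differences = 13.
Nonzero differences (with sign): -7, -7, +7, -3, +6, -7, -7, -4, -1, -9, +4, +9, -2
Step 2: Count signs: positive = 4, negative = 9.
Step 3: Under H0: P(positive) = 0.5, so the number of positives S ~ Bin(13, 0.5).
Step 4: Two-sided exact p-value = sum of Bin(13,0.5) probabilities at or below the observed probability = 0.266846.
Step 5: alpha = 0.1. fail to reject H0.

n_eff = 13, pos = 4, neg = 9, p = 0.266846, fail to reject H0.


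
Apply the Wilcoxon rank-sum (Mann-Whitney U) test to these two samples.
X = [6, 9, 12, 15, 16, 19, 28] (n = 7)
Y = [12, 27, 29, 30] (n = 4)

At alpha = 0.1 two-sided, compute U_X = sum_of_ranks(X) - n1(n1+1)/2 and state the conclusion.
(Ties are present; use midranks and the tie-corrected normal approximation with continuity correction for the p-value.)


Step 1: Combine and sort all 11 observations; assign midranks.
sorted (value, group): (6,X), (9,X), (12,X), (12,Y), (15,X), (16,X), (19,X), (27,Y), (28,X), (29,Y), (30,Y)
ranks: 6->1, 9->2, 12->3.5, 12->3.5, 15->5, 16->6, 19->7, 27->8, 28->9, 29->10, 30->11
Step 2: Rank sum for X: R1 = 1 + 2 + 3.5 + 5 + 6 + 7 + 9 = 33.5.
Step 3: U_X = R1 - n1(n1+1)/2 = 33.5 - 7*8/2 = 33.5 - 28 = 5.5.
       U_Y = n1*n2 - U_X = 28 - 5.5 = 22.5.
Step 4: Ties are present, so use the tie-corrected normal approximation (with continuity correction) for the p-value.
Step 5: p-value = 0.129695; compare to alpha = 0.1. fail to reject H0.

U_X = 5.5, p = 0.129695, fail to reject H0 at alpha = 0.1.


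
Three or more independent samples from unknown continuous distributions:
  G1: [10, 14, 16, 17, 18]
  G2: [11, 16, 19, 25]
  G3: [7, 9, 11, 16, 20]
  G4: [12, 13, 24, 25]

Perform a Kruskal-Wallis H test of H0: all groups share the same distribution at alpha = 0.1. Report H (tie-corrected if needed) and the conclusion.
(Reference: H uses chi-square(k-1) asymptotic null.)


Step 1: Combine all N = 18 observations and assign midranks.
sorted (value, group, rank): (7,G3,1), (9,G3,2), (10,G1,3), (11,G2,4.5), (11,G3,4.5), (12,G4,6), (13,G4,7), (14,G1,8), (16,G1,10), (16,G2,10), (16,G3,10), (17,G1,12), (18,G1,13), (19,G2,14), (20,G3,15), (24,G4,16), (25,G2,17.5), (25,G4,17.5)
Step 2: Sum ranks within each group.
R_1 = 46 (n_1 = 5)
R_2 = 46 (n_2 = 4)
R_3 = 32.5 (n_3 = 5)
R_4 = 46.5 (n_4 = 4)
Step 3: H = 12/(N(N+1)) * sum(R_i^2/n_i) - 3(N+1)
     = 12/(18*19) * (46^2/5 + 46^2/4 + 32.5^2/5 + 46.5^2/4) - 3*19
     = 0.035088 * 1704.01 - 57
     = 2.789912.
Step 4: Ties present; correction factor C = 1 - 36/(18^3 - 18) = 0.993808. Corrected H = 2.789912 / 0.993808 = 2.807295.
Step 5: Under H0, H ~ chi^2(3); p-value = 0.422300.
Step 6: alpha = 0.1. fail to reject H0.

H = 2.8073, df = 3, p = 0.422300, fail to reject H0.


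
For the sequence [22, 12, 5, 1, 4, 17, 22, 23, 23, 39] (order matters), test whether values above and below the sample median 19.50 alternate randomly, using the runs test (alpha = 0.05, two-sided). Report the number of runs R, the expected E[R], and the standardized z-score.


Step 1: Compute median = 19.50; label A = above, B = below.
Labels in order: ABBBBBAAAA  (n_A = 5, n_B = 5)
Step 2: Count runs R = 3.
Step 3: Under H0 (random ordering), E[R] = 2*n_A*n_B/(n_A+n_B) + 1 = 2*5*5/10 + 1 = 6.0000.
        Var[R] = 2*n_A*n_B*(2*n_A*n_B - n_A - n_B) / ((n_A+n_B)^2 * (n_A+n_B-1)) = 2000/900 = 2.2222.
        SD[R] = 1.4907.
Step 4: Continuity-corrected z = (R + 0.5 - E[R]) / SD[R] = (3 + 0.5 - 6.0000) / 1.4907 = -1.6771.
Step 5: Two-sided p-value via normal approximation = 2*(1 - Phi(|z|)) = 0.093533.
Step 6: alpha = 0.05. fail to reject H0.

R = 3, z = -1.6771, p = 0.093533, fail to reject H0.


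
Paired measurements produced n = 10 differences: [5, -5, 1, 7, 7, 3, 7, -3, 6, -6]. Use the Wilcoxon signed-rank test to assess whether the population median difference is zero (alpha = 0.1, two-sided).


Step 1: Drop any zero differences (none here) and take |d_i|.
|d| = [5, 5, 1, 7, 7, 3, 7, 3, 6, 6]
Step 2: Midrank |d_i| (ties get averaged ranks).
ranks: |5|->4.5, |5|->4.5, |1|->1, |7|->9, |7|->9, |3|->2.5, |7|->9, |3|->2.5, |6|->6.5, |6|->6.5
Step 3: Attach original signs; sum ranks with positive sign and with negative sign.
W+ = 4.5 + 1 + 9 + 9 + 2.5 + 9 + 6.5 = 41.5
W- = 4.5 + 2.5 + 6.5 = 13.5
(Check: W+ + W- = 55 should equal n(n+1)/2 = 55.)
Step 4: Test statistic W = min(W+, W-) = 13.5.
Step 5: Ties in |d|, so use the tie-corrected normal approximation.
        E[W] = n(n+1)/4 = 10*11/4 = 27.5.
        Tie groups: |d|=3 (t=2), |d|=5 (t=2), |d|=6 (t=2), |d|=7 (t=3); sum(t^3 - t) = 42.
        Var[W] = n(n+1)(2n+1)/24 - sum(t^3-t)/48 = 2310/24 - 42/48 = 95.375.
        z = (W - E[W]) / sqrt(Var[W]) = (13.5 - 27.5) / 9.7660 = -1.4335.
        Two-sided p = 2*Phi(z) = 0.151703.
Step 6: alpha = 0.1. fail to reject H0.

W+ = 41.5, W- = 13.5, W = min = 13.5, p = 0.151703, fail to reject H0.
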